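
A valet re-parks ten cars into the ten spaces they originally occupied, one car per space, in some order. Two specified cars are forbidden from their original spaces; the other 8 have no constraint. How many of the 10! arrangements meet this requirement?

Let A_j be the event that the j-th constrained one is fixed. By inclusion-exclusion over the 2 events:
Σ_{j=0}^{2} (-1)^j C(2,j)(10-j)!
= C(2,0)·10! - C(2,1)·9! + C(2,2)·8!
= 3628800 - 725760 + 40320
= 2943360

2943360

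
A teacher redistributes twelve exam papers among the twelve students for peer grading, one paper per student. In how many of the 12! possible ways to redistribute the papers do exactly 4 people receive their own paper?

Pick the 4 fixed positions: C(12,4) = 495 ways.
The other 8 form a derangement: !8 = 14833.
Total: 495 × 14833 = 7342335.

7342335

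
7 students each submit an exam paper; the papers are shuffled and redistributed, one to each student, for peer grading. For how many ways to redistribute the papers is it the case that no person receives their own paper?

!7 = 7! · Σ_{k=0}^{7} (-1)^k/k!
= 7! - 7!/1! + 7!/2! - 7!/3! + 7!/4! - 7!/5! + 7!/6! - 7!/7!
= 5040 - 5040 + 2520 - 840 + 210 - 42 + 7 - 1
= 1854

1854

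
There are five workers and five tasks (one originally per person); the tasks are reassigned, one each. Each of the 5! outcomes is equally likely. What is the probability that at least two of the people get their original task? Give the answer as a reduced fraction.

Favorable outcomes: Σ_{i≥2} C(5,i)·!(5-i) = 10·2 + 10·1 + 5·0 + 1·1 = 31.
Total outcomes: 5! = 120.
Probability = 31/120 = 31/120.

31/120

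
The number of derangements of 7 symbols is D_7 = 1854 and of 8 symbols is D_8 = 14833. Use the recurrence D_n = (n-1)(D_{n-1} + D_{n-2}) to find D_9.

133496

D_9 = (9-1)·(D_8 + D_7) = 8·(14833 + 1854) = 8·16687 = 133496.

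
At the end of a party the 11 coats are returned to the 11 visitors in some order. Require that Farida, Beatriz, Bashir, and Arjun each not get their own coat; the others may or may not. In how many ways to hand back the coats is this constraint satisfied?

Inclusion-exclusion on the 4 forbidden self-matches:
Σ_{j=0}^{4} (-1)^j C(4,j)(11-j)!
= C(4,0)·11! - C(4,1)·10! + C(4,2)·9! - C(4,3)·8! + C(4,4)·7!
= 39916800 - 14515200 + 2177280 - 161280 + 5040
= 27422640

27422640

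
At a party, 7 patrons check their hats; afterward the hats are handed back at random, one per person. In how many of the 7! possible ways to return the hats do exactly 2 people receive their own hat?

924

Pick the 2 fixed positions: C(7,2) = 21 ways.
The remaining 5 must be deranged: !5 = 44.
Total: 21 × 44 = 924.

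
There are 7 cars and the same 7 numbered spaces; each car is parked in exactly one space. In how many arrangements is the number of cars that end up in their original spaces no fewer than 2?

1331

Sum C(7,i)·!(7-i) for i = 2..7:
  i=2: C(7,2)·!5 = 21·44 = 924
  i=3: C(7,3)·!4 = 35·9 = 315
  i=4: C(7,4)·!3 = 35·2 = 70
  i=5: C(7,5)·!2 = 21·1 = 21
  i=6: C(7,6)·!1 = 7·0 = 0
  i=7: C(7,7)·!0 = 1·1 = 1
Total = 1331.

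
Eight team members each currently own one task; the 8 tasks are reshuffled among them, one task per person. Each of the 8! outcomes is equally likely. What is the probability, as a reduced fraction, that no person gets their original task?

2119/5760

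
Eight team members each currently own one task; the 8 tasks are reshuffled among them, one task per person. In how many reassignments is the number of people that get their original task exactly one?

14832

Pick the single fixed position: C(8,1) = 8 ways.
The other 7 form a derangement: !7 = 1854.
Total: 8 × 1854 = 14832.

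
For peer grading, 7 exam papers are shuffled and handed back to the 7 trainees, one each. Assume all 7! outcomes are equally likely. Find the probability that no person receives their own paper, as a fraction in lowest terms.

103/280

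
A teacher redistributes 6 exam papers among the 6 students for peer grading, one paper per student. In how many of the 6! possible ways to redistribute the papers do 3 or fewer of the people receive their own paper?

Sum C(6,i)·!(6-i) for i = 0..3:
  i=0: C(6,0)·!6 = 1·265 = 265
  i=1: C(6,1)·!5 = 6·44 = 264
  i=2: C(6,2)·!4 = 15·9 = 135
  i=3: C(6,3)·!3 = 20·2 = 40
Total = 704.

704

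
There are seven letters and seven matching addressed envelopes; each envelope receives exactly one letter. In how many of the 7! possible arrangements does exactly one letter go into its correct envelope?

Choose which one of the 7 is fixed: C(7,1) = 7.
The remaining 6 must be deranged: !6 = 265.
Total: 7 × 265 = 1855.

1855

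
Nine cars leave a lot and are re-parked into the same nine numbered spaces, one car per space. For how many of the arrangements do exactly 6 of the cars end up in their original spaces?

168

Choose which 6 of the 9 are fixed: C(9,6) = 84.
The other 3 form a derangement: !3 = 2.
Total: 84 × 2 = 168.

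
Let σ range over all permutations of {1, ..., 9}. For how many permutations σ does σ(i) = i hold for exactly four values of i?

5544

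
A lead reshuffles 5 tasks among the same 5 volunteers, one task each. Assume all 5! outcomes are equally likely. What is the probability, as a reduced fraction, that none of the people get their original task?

Favorable outcomes: !5 = 44.
Total outcomes: 5! = 120.
Probability = 44/120 = 11/30.

11/30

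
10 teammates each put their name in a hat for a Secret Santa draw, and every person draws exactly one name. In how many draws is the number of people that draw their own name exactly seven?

240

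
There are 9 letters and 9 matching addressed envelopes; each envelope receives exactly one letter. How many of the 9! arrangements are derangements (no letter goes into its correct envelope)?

133496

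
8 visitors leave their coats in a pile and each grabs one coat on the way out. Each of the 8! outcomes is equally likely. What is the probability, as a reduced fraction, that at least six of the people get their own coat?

Favorable outcomes: Σ_{i≥6} C(8,i)·!(8-i) = 28·1 + 8·0 + 1·1 = 29.
Total outcomes: 8! = 40320.
Probability = 29/40320 = 29/40320.

29/40320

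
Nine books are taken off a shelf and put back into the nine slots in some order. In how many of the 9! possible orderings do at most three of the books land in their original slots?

# with exactly i fixed is C(9,i)·!(9-i); sum over i=0..3:
  i=0: C(9,0)·!9 = 1·133496 = 133496
  i=1: C(9,1)·!8 = 9·14833 = 133497
  i=2: C(9,2)·!7 = 36·1854 = 66744
  i=3: C(9,3)·!6 = 84·265 = 22260
Total = 355997.

355997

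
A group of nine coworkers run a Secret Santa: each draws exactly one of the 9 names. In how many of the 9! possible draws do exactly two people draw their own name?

Choose which 2 of the 9 are fixed: C(9,2) = 36.
The remaining 7 must be deranged: !7 = 1854.
Total: 36 × 1854 = 66744.

66744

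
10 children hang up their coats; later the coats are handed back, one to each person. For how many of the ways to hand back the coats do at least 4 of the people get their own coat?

# with exactly i fixed is C(10,i)·!(10-i); sum over i=4..10:
  i=4: C(10,4)·!6 = 210·265 = 55650
  i=5: C(10,5)·!5 = 252·44 = 11088
  i=6: C(10,6)·!4 = 210·9 = 1890
  i=7: C(10,7)·!3 = 120·2 = 240
  i=8: C(10,8)·!2 = 45·1 = 45
  i=9: C(10,9)·!1 = 10·0 = 0
  i=10: C(10,10)·!0 = 1·1 = 1
Total = 68914.

68914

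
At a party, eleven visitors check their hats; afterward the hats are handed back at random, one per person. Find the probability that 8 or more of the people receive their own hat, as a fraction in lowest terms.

193/19958400

Favorable outcomes: Σ_{i≥8} C(11,i)·!(11-i) = 165·2 + 55·1 + 11·0 + 1·1 = 386.
Total outcomes: 11! = 39916800.
Probability = 386/39916800 = 193/19958400.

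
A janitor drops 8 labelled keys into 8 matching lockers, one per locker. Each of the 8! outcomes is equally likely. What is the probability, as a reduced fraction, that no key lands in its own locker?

Favorable outcomes: !8 = 14833.
Total outcomes: 8! = 40320.
Probability = 14833/40320 = 2119/5760.

2119/5760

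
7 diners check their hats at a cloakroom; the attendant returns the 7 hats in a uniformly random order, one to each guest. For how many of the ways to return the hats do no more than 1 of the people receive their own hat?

Sum C(7,i)·!(7-i) for i = 0..1:
  i=0: C(7,0)·!7 = 1·1854 = 1854
  i=1: C(7,1)·!6 = 7·265 = 1855
Total = 3709.

3709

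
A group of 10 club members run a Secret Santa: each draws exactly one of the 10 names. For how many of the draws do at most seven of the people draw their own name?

3628754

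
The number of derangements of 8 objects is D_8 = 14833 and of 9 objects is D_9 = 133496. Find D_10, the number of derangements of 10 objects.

1334961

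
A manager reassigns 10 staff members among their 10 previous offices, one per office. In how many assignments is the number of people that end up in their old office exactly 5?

Pick the 5 fixed positions: C(10,5) = 252 ways.
The other 5 form a derangement: !5 = 44.
Total: 252 × 44 = 11088.

11088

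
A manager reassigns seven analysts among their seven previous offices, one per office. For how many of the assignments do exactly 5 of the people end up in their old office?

21

Pick the 5 fixed positions: C(7,5) = 21 ways.
The remaining 2 must be deranged: !2 = 1.
Total: 21 × 1 = 21.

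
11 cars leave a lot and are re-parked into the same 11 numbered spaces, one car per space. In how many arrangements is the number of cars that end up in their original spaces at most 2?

# with exactly i fixed is C(11,i)·!(11-i); sum over i=0..2:
  i=0: C(11,0)·!11 = 1·14684570 = 14684570
  i=1: C(11,1)·!10 = 11·1334961 = 14684571
  i=2: C(11,2)·!9 = 55·133496 = 7342280
Total = 36711421.

36711421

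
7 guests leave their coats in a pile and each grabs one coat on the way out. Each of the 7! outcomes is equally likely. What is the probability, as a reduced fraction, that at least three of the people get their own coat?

Favorable outcomes: Σ_{i≥3} C(7,i)·!(7-i) = 35·9 + 35·2 + 21·1 + 7·0 + 1·1 = 407.
Total outcomes: 7! = 5040.
Probability = 407/5040 = 407/5040.

407/5040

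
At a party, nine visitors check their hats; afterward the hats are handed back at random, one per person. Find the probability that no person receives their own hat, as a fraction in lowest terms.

16687/45360

Favorable outcomes: !9 = 133496.
Total outcomes: 9! = 362880.
Probability = 133496/362880 = 16687/45360.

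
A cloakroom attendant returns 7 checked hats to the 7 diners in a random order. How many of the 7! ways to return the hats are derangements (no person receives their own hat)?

1854

!7 is the nearest integer to 7!/e.
7! = 5040, and 5040/e ≈ 1854.11, so !7 = 1854.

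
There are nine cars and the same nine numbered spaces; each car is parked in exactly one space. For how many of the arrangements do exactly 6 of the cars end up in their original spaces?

168

Choose which 6 of the 9 are fixed: C(9,6) = 84.
The other 3 form a derangement: !3 = 2.
Total: 84 × 2 = 168.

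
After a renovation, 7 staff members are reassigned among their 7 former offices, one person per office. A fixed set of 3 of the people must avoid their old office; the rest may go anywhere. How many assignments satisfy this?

Let A_j be the event that the j-th constrained one is fixed. By inclusion-exclusion over the 3 events:
Σ_{j=0}^{3} (-1)^j C(3,j)(7-j)!
= C(3,0)·7! - C(3,1)·6! + C(3,2)·5! - C(3,3)·4!
= 5040 - 2160 + 360 - 24
= 3216

3216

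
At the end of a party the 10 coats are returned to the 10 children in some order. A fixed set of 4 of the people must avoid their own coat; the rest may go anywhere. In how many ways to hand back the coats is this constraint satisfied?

2399760

Inclusion-exclusion on the 4 forbidden self-matches:
Σ_{j=0}^{4} (-1)^j C(4,j)(10-j)!
= C(4,0)·10! - C(4,1)·9! + C(4,2)·8! - C(4,3)·7! + C(4,4)·6!
= 3628800 - 1451520 + 241920 - 20160 + 720
= 2399760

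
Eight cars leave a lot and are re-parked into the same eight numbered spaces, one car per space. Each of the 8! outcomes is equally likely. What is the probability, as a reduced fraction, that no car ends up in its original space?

2119/5760

Favorable outcomes: !8 = 14833.
Total outcomes: 8! = 40320.
Probability = 14833/40320 = 2119/5760.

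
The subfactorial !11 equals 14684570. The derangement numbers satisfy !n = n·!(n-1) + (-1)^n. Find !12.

!12 = 12·14684570 + 1 = 176214841.

176214841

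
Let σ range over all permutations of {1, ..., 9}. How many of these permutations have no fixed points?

133496

!9 is the nearest integer to 9!/e.
9! = 362880, and 362880/e ≈ 133496.09, so !9 = 133496.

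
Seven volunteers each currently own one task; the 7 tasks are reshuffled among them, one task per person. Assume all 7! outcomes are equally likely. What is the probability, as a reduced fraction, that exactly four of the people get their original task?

1/72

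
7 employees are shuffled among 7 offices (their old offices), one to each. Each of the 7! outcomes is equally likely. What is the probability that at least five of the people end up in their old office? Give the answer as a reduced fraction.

11/2520

Favorable outcomes: Σ_{i≥5} C(7,i)·!(7-i) = 21·1 + 7·0 + 1·1 = 22.
Total outcomes: 7! = 5040.
Probability = 22/5040 = 11/2520.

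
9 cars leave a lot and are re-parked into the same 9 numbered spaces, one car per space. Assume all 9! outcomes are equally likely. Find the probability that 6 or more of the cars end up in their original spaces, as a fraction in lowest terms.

41/72576

Favorable outcomes: Σ_{i≥6} C(9,i)·!(9-i) = 84·2 + 36·1 + 9·0 + 1·1 = 205.
Total outcomes: 9! = 362880.
Probability = 205/362880 = 41/72576.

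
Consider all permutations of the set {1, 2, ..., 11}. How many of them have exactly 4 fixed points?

611820

Choose which 4 of the 11 are fixed: C(11,4) = 330.
The other 7 form a derangement: !7 = 1854.
Total: 330 × 1854 = 611820.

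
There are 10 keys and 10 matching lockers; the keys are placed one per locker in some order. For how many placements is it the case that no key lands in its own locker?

1334961

Recurrence: !10 = 9·(!9 + !8).
!10 = 9·(133496 + 14833) = 9·148329 = 1334961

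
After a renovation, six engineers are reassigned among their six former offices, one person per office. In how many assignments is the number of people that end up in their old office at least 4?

# with exactly i fixed is C(6,i)·!(6-i); sum over i=4..6:
  i=4: C(6,4)·!2 = 15·1 = 15
  i=5: C(6,5)·!1 = 6·0 = 0
  i=6: C(6,6)·!0 = 1·1 = 1
Total = 16.

16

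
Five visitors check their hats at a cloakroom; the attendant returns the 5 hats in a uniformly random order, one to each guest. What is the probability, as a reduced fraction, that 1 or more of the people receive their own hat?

19/30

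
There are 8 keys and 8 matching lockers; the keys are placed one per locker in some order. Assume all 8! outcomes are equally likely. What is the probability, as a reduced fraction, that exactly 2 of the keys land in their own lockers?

Favorable outcomes: C(8,2)·!6 = 28·265 = 7420.
Total outcomes: 8! = 40320.
Probability = 7420/40320 = 53/288.

53/288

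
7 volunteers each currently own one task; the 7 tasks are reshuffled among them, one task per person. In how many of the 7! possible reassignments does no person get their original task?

The subfactorial !7 = [7!/e] (nearest integer).
7! = 5040, and 5040/e ≈ 1854.11, so !7 = 1854.

1854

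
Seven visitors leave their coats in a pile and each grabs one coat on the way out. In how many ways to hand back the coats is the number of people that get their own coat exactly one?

Pick the single fixed position: C(7,1) = 7 ways.
The other 6 form a derangement: !6 = 265.
Total: 7 × 265 = 1855.

1855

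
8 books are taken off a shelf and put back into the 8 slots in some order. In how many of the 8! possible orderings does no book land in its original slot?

By inclusion-exclusion, !8 = Σ (-1)^k · 8!/k! for k=0..8
= 8! - 8!/1! + 8!/2! - 8!/3! + 8!/4! - 8!/5! + 8!/6! - 8!/7! + 8!/8!
= 40320 - 40320 + 20160 - 6720 + 1680 - 336 + 56 - 8 + 1
= 14833

14833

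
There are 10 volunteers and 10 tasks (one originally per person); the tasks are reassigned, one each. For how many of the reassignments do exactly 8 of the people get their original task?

45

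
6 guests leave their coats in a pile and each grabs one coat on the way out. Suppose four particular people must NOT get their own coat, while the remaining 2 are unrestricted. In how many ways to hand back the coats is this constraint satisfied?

362

Let A_j be the event that the j-th constrained one is fixed. By inclusion-exclusion over the 4 events:
Σ_{j=0}^{4} (-1)^j C(4,j)(6-j)!
= C(4,0)·6! - C(4,1)·5! + C(4,2)·4! - C(4,3)·3! + C(4,4)·2!
= 720 - 480 + 144 - 24 + 2
= 362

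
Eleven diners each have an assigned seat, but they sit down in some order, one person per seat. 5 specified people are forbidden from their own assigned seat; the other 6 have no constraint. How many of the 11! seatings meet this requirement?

Inclusion-exclusion on the 5 forbidden self-matches:
Σ_{j=0}^{5} (-1)^j C(5,j)(11-j)!
= C(5,0)·11! - C(5,1)·10! + C(5,2)·9! - C(5,3)·8! + C(5,4)·7! - C(5,5)·6!
= 39916800 - 18144000 + 3628800 - 403200 + 25200 - 720
= 25022880

25022880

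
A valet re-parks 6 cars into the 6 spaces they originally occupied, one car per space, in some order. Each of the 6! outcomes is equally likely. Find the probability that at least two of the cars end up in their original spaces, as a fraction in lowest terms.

191/720

Favorable outcomes: Σ_{i≥2} C(6,i)·!(6-i) = 15·9 + 20·2 + 15·1 + 6·0 + 1·1 = 191.
Total outcomes: 6! = 720.
Probability = 191/720 = 191/720.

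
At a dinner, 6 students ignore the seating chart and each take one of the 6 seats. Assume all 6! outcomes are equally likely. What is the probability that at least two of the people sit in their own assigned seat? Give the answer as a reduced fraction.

Favorable outcomes: Σ_{i≥2} C(6,i)·!(6-i) = 15·9 + 20·2 + 15·1 + 6·0 + 1·1 = 191.
Total outcomes: 6! = 720.
Probability = 191/720 = 191/720.

191/720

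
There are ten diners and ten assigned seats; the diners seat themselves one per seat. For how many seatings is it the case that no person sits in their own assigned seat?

1334961

Use !n = (n-1)(!(n-1) + !(n-2)).
!10 = 9·(133496 + 14833) = 9·148329 = 1334961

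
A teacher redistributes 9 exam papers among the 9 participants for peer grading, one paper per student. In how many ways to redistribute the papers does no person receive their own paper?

133496

Use !n = (n-1)(!(n-1) + !(n-2)).
!9 = 8·(14833 + 1854) = 8·16687 = 133496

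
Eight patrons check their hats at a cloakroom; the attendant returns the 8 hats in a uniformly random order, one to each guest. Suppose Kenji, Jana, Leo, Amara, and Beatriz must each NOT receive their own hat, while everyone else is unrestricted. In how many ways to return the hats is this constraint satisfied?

Let A_j be the event that the j-th constrained one is fixed. By inclusion-exclusion over the 5 events:
Σ_{j=0}^{5} (-1)^j C(5,j)(8-j)!
= C(5,0)·8! - C(5,1)·7! + C(5,2)·6! - C(5,3)·5! + C(5,4)·4! - C(5,5)·3!
= 40320 - 25200 + 7200 - 1200 + 120 - 6
= 21234

21234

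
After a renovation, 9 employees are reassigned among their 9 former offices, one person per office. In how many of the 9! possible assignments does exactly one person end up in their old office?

Choose which one of the 9 is fixed: C(9,1) = 9.
The remaining 8 must be deranged: !8 = 14833.
Total: 9 × 14833 = 133497.

133497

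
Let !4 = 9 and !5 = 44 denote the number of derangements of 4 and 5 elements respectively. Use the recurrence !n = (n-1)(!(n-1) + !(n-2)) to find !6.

265

!6 = (6-1)·(!5 + !4) = 5·(44 + 9) = 5·53 = 265.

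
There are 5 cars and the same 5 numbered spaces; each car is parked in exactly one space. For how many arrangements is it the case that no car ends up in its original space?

44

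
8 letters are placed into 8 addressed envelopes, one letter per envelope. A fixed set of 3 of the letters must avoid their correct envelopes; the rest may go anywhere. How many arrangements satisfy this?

27240

Let A_j be the event that the j-th constrained one is fixed. By inclusion-exclusion over the 3 events:
Σ_{j=0}^{3} (-1)^j C(3,j)(8-j)!
= C(3,0)·8! - C(3,1)·7! + C(3,2)·6! - C(3,3)·5!
= 40320 - 15120 + 2160 - 120
= 27240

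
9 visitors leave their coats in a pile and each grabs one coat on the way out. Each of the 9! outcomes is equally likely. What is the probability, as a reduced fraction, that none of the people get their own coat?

16687/45360

Favorable outcomes: !9 = 133496.
Total outcomes: 9! = 362880.
Probability = 133496/362880 = 16687/45360.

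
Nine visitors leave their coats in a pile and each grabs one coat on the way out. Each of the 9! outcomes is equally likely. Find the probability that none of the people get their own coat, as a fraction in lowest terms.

16687/45360

Favorable outcomes: !9 = 133496.
Total outcomes: 9! = 362880.
Probability = 133496/362880 = 16687/45360.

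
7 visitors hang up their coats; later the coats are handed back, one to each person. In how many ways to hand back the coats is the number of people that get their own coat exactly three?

315

Pick the 3 fixed positions: C(7,3) = 35 ways.
The remaining 4 must be deranged: !4 = 9.
Total: 35 × 9 = 315.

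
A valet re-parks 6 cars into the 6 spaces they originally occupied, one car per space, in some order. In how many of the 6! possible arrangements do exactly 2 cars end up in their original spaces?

Choose which 2 of the 6 are fixed: C(6,2) = 15.
The remaining 4 must be deranged: !4 = 9.
Total: 15 × 9 = 135.

135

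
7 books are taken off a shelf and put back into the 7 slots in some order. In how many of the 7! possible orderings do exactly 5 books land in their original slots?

Pick the 5 fixed positions: C(7,5) = 21 ways.
The remaining 2 must be deranged: !2 = 1.
Total: 21 × 1 = 21.

21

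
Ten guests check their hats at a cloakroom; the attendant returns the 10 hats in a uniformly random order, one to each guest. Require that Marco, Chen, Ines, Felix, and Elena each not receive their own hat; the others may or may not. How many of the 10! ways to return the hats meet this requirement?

2170680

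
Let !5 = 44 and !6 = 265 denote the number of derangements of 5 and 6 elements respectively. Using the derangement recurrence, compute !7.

1854

!7 = (7-1)·(!6 + !5) = 6·(265 + 44) = 6·309 = 1854.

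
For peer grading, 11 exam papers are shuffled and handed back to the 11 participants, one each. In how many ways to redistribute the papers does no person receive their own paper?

14684570

The number of derangements of 11 is !11 = Σ_{k=0}^{11} (-1)^k·11!/k!
= 11! - 11!/1! + 11!/2! - 11!/3! + 11!/4! - 11!/5! + 11!/6! - 11!/7! + 11!/8! - 11!/9! + 11!/10! - 11!/11!
= 39916800 - 39916800 + 19958400 - 6652800 + 1663200 - 332640 + 55440 - 7920 + 990 - 110 + 11 - 1
= 14684570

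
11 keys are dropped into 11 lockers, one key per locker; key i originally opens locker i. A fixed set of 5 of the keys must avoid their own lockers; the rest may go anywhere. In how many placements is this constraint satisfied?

Let A_j be the event that the j-th constrained one is fixed. By inclusion-exclusion over the 5 events:
Σ_{j=0}^{5} (-1)^j C(5,j)(11-j)!
= C(5,0)·11! - C(5,1)·10! + C(5,2)·9! - C(5,3)·8! + C(5,4)·7! - C(5,5)·6!
= 39916800 - 18144000 + 3628800 - 403200 + 25200 - 720
= 25022880

25022880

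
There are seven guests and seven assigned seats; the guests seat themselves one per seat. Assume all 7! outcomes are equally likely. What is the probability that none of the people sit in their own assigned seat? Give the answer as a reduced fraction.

Favorable outcomes: !7 = 1854.
Total outcomes: 7! = 5040.
Probability = 1854/5040 = 103/280.

103/280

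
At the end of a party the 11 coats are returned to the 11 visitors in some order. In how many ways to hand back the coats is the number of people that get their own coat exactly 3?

Pick the 3 fixed positions: C(11,3) = 165 ways.
The other 8 form a derangement: !8 = 14833.
Total: 165 × 14833 = 2447445.

2447445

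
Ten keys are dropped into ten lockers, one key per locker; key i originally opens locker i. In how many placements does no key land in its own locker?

1334961

Use !n = (n-1)(!(n-1) + !(n-2)).
!10 = 9·(133496 + 14833) = 9·148329 = 1334961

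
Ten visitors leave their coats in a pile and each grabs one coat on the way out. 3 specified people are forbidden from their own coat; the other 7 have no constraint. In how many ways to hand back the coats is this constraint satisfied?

Inclusion-exclusion on the 3 forbidden self-matches:
Σ_{j=0}^{3} (-1)^j C(3,j)(10-j)!
= C(3,0)·10! - C(3,1)·9! + C(3,2)·8! - C(3,3)·7!
= 3628800 - 1088640 + 120960 - 5040
= 2656080

2656080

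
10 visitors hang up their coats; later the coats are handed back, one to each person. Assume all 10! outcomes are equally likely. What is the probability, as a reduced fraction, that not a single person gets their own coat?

Favorable outcomes: !10 = 1334961.
Total outcomes: 10! = 3628800.
Probability = 1334961/3628800 = 16481/44800.

16481/44800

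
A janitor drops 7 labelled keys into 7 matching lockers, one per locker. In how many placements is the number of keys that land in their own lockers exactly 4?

70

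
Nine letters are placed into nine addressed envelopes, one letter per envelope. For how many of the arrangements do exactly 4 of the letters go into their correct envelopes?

5544

Choose which 4 of the 9 are fixed: C(9,4) = 126.
The remaining 5 must be deranged: !5 = 44.
Total: 126 × 44 = 5544.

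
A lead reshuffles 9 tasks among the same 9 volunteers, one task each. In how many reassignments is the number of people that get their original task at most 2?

333737

Sum C(9,i)·!(9-i) for i = 0..2:
  i=0: C(9,0)·!9 = 1·133496 = 133496
  i=1: C(9,1)·!8 = 9·14833 = 133497
  i=2: C(9,2)·!7 = 36·1854 = 66744
Total = 333737.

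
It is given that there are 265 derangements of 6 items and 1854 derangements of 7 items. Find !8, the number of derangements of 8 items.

!8 = (8-1)·(!7 + !6) = 7·(1854 + 265) = 7·2119 = 14833.

14833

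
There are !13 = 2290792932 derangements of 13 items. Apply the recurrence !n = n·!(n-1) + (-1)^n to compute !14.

!14 = 14·2290792932 + 1 = 32071101049.

32071101049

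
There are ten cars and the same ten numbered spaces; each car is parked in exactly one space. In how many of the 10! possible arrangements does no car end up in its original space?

1334961

By inclusion-exclusion, !10 = Σ (-1)^k · 10!/k! for k=0..10
= 10! - 10!/1! + 10!/2! - 10!/3! + 10!/4! - 10!/5! + 10!/6! - 10!/7! + 10!/8! - 10!/9! + 10!/10!
= 3628800 - 3628800 + 1814400 - 604800 + 151200 - 30240 + 5040 - 720 + 90 - 10 + 1
= 1334961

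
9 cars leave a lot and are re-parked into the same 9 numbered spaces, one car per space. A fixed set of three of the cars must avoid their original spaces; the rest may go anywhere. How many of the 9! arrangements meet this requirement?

256320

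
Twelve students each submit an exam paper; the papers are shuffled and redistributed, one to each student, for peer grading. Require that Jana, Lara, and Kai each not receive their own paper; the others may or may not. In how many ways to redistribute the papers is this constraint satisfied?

369774720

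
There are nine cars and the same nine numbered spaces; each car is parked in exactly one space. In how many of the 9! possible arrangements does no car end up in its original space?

133496

Use !n = (n-1)(!(n-1) + !(n-2)).
!9 = 8·(14833 + 1854) = 8·16687 = 133496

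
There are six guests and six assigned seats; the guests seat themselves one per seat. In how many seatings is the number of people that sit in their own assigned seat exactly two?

135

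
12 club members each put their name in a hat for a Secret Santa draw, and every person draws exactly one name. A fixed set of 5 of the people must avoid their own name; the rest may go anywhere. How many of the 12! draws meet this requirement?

Inclusion-exclusion on the 5 forbidden self-matches:
Σ_{j=0}^{5} (-1)^j C(5,j)(12-j)!
= C(5,0)·12! - C(5,1)·11! + C(5,2)·10! - C(5,3)·9! + C(5,4)·8! - C(5,5)·7!
= 479001600 - 199584000 + 36288000 - 3628800 + 201600 - 5040
= 312273360

312273360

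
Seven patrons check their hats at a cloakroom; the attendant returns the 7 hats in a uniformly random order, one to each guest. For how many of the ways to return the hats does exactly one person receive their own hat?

Pick the single fixed position: C(7,1) = 7 ways.
The other 6 form a derangement: !6 = 265.
Total: 7 × 265 = 1855.

1855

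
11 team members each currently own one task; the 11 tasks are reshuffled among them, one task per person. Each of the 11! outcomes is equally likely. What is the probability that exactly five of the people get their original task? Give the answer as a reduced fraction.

53/17280

Favorable outcomes: C(11,5)·!6 = 462·265 = 122430.
Total outcomes: 11! = 39916800.
Probability = 122430/39916800 = 53/17280.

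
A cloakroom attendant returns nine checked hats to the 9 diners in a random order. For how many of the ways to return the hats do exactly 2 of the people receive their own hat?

66744

Choose which 2 of the 9 are fixed: C(9,2) = 36.
The remaining 7 must be deranged: !7 = 1854.
Total: 36 × 1854 = 66744.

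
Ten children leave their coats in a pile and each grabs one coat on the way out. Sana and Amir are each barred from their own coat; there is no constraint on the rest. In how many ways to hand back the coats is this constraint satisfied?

2943360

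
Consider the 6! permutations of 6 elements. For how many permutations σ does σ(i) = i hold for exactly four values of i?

Pick the 4 fixed positions: C(6,4) = 15 ways.
The other 2 form a derangement: !2 = 1.
Total: 15 × 1 = 15.

15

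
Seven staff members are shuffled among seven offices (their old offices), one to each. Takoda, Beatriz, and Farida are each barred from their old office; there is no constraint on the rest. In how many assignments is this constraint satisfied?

Inclusion-exclusion on the 3 forbidden self-matches:
Σ_{j=0}^{3} (-1)^j C(3,j)(7-j)!
= C(3,0)·7! - C(3,1)·6! + C(3,2)·5! - C(3,3)·4!
= 5040 - 2160 + 360 - 24
= 3216

3216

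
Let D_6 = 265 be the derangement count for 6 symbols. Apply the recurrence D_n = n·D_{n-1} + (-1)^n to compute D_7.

1854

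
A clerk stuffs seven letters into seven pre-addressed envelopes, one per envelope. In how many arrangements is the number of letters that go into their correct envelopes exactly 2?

Choose which 2 of the 7 are fixed: C(7,2) = 21.
The other 5 form a derangement: !5 = 44.
Total: 21 × 44 = 924.

924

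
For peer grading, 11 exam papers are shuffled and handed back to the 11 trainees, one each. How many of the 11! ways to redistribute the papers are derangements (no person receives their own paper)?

Use !n = (n-1)(!(n-1) + !(n-2)).
!11 = 10·(1334961 + 133496) = 10·1468457 = 14684570

14684570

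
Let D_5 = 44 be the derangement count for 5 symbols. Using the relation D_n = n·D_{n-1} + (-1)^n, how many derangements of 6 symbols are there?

D_6 = 6·44 + 1 = 265.

265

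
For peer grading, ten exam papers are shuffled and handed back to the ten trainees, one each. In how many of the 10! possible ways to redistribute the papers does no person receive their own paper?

1334961

The number of derangements of 10 is !10 = Σ_{k=0}^{10} (-1)^k·10!/k!
= 10! - 10!/1! + 10!/2! - 10!/3! + 10!/4! - 10!/5! + 10!/6! - 10!/7! + 10!/8! - 10!/9! + 10!/10!
= 3628800 - 3628800 + 1814400 - 604800 + 151200 - 30240 + 5040 - 720 + 90 - 10 + 1
= 1334961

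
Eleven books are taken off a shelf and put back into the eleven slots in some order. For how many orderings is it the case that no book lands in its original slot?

Use !n = n·!(n-1) + (-1)^n.
!11 = 11·1334961 - 1 = 14684570

14684570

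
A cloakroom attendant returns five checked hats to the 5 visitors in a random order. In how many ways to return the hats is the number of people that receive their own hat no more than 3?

119

Sum C(5,i)·!(5-i) for i = 0..3:
  i=0: C(5,0)·!5 = 1·44 = 44
  i=1: C(5,1)·!4 = 5·9 = 45
  i=2: C(5,2)·!3 = 10·2 = 20
  i=3: C(5,3)·!2 = 10·1 = 10
Total = 119.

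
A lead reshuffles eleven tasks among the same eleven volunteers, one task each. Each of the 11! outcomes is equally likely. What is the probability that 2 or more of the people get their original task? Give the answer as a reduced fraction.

Favorable outcomes: Σ_{i≥2} C(11,i)·!(11-i) = 55·133496 + 165·14833 + 330·1854 + 462·265 + 462·44 + 330·9 + 165·2 + 55·1 + 11·0 + 1·1 = 10547659.
Total outcomes: 11! = 39916800.
Probability = 10547659/39916800 = 10547659/39916800.

10547659/39916800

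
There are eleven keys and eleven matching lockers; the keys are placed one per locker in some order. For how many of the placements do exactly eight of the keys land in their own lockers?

330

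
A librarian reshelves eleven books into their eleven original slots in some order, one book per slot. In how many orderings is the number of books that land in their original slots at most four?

39770686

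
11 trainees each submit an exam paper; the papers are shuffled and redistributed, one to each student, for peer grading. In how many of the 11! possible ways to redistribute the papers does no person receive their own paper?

14684570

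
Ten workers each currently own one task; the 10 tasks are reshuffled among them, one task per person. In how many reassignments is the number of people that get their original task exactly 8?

45

Choose which 8 of the 10 are fixed: C(10,8) = 45.
The other 2 form a derangement: !2 = 1.
Total: 45 × 1 = 45.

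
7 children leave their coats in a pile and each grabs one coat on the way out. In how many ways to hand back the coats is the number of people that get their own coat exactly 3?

315

Choose which 3 of the 7 are fixed: C(7,3) = 35.
The remaining 4 must be deranged: !4 = 9.
Total: 35 × 9 = 315.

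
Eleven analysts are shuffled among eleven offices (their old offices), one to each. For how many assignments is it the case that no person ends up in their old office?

14684570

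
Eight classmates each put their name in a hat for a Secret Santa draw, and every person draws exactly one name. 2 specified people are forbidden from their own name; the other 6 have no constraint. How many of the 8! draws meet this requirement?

Inclusion-exclusion on the 2 forbidden self-matches:
Σ_{j=0}^{2} (-1)^j C(2,j)(8-j)!
= C(2,0)·8! - C(2,1)·7! + C(2,2)·6!
= 40320 - 10080 + 720
= 30960

30960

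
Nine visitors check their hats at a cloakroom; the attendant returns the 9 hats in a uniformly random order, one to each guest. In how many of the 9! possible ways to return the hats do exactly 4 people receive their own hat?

Pick the 4 fixed positions: C(9,4) = 126 ways.
The other 5 form a derangement: !5 = 44.
Total: 126 × 44 = 5544.

5544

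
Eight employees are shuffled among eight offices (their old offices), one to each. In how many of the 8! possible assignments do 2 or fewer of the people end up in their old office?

Sum C(8,i)·!(8-i) for i = 0..2:
  i=0: C(8,0)·!8 = 1·14833 = 14833
  i=1: C(8,1)·!7 = 8·1854 = 14832
  i=2: C(8,2)·!6 = 28·265 = 7420
Total = 37085.

37085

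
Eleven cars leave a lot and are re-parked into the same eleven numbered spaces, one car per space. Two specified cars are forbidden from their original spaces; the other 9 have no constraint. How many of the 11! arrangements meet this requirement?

33022080

Inclusion-exclusion on the 2 forbidden self-matches:
Σ_{j=0}^{2} (-1)^j C(2,j)(11-j)!
= C(2,0)·11! - C(2,1)·10! + C(2,2)·9!
= 39916800 - 7257600 + 362880
= 33022080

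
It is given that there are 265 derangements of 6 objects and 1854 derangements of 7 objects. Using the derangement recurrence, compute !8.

!8 = (8-1)·(!7 + !6) = 7·(1854 + 265) = 7·2119 = 14833.

14833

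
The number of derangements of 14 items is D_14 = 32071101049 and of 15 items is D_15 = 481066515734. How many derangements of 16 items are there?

7697064251745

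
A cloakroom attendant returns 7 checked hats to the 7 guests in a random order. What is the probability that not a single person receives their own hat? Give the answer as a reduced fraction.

103/280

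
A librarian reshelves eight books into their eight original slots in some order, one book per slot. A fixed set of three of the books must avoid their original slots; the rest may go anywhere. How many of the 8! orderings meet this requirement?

27240

Let A_j be the event that the j-th constrained one is fixed. By inclusion-exclusion over the 3 events:
Σ_{j=0}^{3} (-1)^j C(3,j)(8-j)!
= C(3,0)·8! - C(3,1)·7! + C(3,2)·6! - C(3,3)·5!
= 40320 - 15120 + 2160 - 120
= 27240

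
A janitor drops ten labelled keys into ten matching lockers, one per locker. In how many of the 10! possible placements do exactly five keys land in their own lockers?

11088

Pick the 5 fixed positions: C(10,5) = 252 ways.
The remaining 5 must be deranged: !5 = 44.
Total: 252 × 44 = 11088.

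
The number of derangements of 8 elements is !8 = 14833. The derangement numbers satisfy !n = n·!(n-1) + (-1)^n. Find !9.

!9 = 9·14833 - 1 = 133496.

133496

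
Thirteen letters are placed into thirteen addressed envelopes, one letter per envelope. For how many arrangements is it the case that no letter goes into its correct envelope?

2290792932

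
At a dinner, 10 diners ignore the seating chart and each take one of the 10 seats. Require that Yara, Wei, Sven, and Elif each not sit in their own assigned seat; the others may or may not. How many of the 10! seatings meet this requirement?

2399760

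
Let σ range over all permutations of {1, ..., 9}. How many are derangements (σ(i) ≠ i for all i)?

133496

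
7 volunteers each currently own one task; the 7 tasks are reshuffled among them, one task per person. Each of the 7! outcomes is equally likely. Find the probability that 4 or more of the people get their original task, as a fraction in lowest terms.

23/1260

Favorable outcomes: Σ_{i≥4} C(7,i)·!(7-i) = 35·2 + 21·1 + 7·0 + 1·1 = 92.
Total outcomes: 7! = 5040.
Probability = 92/5040 = 23/1260.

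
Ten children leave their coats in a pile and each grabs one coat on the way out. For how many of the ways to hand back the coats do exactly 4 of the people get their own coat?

55650

Choose which 4 of the 10 are fixed: C(10,4) = 210.
The remaining 6 must be deranged: !6 = 265.
Total: 210 × 265 = 55650.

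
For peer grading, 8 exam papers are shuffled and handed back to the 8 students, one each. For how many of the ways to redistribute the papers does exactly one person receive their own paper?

Choose which one of the 8 is fixed: C(8,1) = 8.
The remaining 7 must be deranged: !7 = 1854.
Total: 8 × 1854 = 14832.

14832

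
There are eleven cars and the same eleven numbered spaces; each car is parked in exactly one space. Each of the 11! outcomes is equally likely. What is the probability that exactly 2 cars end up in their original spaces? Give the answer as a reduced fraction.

Favorable outcomes: C(11,2)·!9 = 55·133496 = 7342280.
Total outcomes: 11! = 39916800.
Probability = 7342280/39916800 = 16687/90720.

16687/90720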